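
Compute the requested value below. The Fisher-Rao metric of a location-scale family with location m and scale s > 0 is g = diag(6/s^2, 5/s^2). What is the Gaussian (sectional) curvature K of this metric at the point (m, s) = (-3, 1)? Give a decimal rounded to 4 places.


The metric has the form g = (A dm^2 + B ds^2)/s^2 with A = 6, B = 5.
Substitute u = sqrt(A/B)*m: g = B*(du^2 + ds^2)/s^2, i.e. B times the
Poincare upper half-plane metric, which has constant Gaussian curvature -1.
Scaling a 2D metric by a constant c divides the Gaussian curvature by c,
so K = -1/B = -1/(5) = -0.2000 everywhere (the point (m, s) = (-3, 1) is irrelevant:
the curvature is constant).
The requested Gaussian curvature is K = -0.2000.

-0.2000


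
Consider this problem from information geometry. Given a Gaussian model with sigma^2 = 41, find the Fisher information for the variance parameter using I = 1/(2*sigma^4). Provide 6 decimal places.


Fisher information for variance: I(sigma^2) = 1/(2*sigma^4).
sigma^2 = 41, so sigma^4 = 1681.
I = 1/(2*1681) = 1/3362 = 0.000297

0.000297


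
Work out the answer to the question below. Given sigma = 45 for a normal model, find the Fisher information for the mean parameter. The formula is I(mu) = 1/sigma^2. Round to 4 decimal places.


The Fisher information for the mean of a normal distribution is I(mu) = 1/sigma^2.
sigma = 45, so sigma^2 = 2025.
I(mu) = 1/2025 = 0.0005

0.0005


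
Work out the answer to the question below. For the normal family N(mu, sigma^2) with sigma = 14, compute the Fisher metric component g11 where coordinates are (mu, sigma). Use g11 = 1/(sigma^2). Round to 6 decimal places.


For the 2-parameter normal family, the Fisher metric has:
  g11 = 1/sigma^2, g22 = 2/sigma^2.
sigma = 14, sigma^2 = 196.
g11 = 0.005102

0.005102


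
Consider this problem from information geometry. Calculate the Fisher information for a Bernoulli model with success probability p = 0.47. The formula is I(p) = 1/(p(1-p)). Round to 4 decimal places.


For Bernoulli(p), Fisher information is I(p) = 1/(p*(1-p)).
p = 0.47, 1-p = 0.53.
p*(1-p) = 0.2491.
I(p) = 1/0.2491 = 4.0145

4.0145


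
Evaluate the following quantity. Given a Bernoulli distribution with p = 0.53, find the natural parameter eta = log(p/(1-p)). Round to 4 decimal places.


Natural parameter for Bernoulli: eta = log(p/(1-p)).
p = 0.53, 1-p = 0.47.
p/(1-p) = 1.12766.
eta = log(1.12766) = 0.1201

0.1201


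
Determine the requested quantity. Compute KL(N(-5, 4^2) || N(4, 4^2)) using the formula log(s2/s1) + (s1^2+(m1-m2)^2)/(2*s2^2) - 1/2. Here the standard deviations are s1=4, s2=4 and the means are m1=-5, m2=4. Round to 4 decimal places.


KL divergence between normal distributions:
KL = log(s2/s1) + (s1^2 + (m1-m2)^2)/(2*s2^2) - 1/2.
log(4/4) = 0.0.
(4^2 + (-5-4)^2)/(2*4^2) = (16 + 81)/32 = 3.03125.
KL = 0.0 + 3.03125 - 0.5 = 2.5313

2.5313


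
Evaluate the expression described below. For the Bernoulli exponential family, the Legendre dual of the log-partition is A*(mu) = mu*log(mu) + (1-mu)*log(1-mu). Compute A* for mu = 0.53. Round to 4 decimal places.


Legendre transform for Bernoulli:
A*(mu) = mu*log(mu) + (1-mu)*log(1-mu).
mu = 0.53, 1-mu = 0.47.
mu*log(mu) = 0.53*log(0.53) = -0.336485.
(1-mu)*log(1-mu) = 0.47*log(0.47) = -0.354861.
A* = -0.336485 + -0.354861 = -0.6913

-0.6913


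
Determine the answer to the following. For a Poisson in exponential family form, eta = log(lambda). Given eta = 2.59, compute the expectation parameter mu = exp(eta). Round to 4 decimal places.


Expectation parameter for Poisson exponential family:
mu = exp(eta).
eta = 2.59.
mu = exp(2.59) = 13.3298

13.3298


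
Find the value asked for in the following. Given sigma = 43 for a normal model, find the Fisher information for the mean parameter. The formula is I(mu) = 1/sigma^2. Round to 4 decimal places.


The Fisher information for the mean of a normal distribution is I(mu) = 1/sigma^2.
sigma = 43, so sigma^2 = 1849.
I(mu) = 1/1849 = 0.0005

0.0005


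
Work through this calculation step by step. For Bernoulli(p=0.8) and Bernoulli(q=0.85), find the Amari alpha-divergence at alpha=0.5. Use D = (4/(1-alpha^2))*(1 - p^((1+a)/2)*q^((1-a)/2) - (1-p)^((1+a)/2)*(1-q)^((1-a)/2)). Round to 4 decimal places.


Amari alpha-divergence:
D = (4/(1-alpha^2))*(1 - p^((1+a)/2)*q^((1-a)/2) - (1-p)^((1+a)/2)*(1-q)^((1-a)/2)).
alpha = 0.5, p = 0.8, q = 0.85.
e1 = (1+alpha)/2 = 0.75, e2 = (1-alpha)/2 = 0.25.
t1 = p^e1 * q^e2 = 0.8^0.75 * 0.85^0.25 = 0.812217.
t2 = (1-p)^e1 * (1-q)^e2 = 0.2^0.75 * 0.15^0.25 = 0.186121.
4/(1-alpha^2) = 5.333333.
D = 5.333333*(1 - 0.812217 - 0.186121) = 0.0089

0.0089


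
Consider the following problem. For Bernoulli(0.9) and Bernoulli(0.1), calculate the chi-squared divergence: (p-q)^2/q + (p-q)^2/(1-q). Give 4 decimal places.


Chi-squared divergence between Bernoulli distributions:
chi^2 = (p-q)^2/q + (p-q)^2/(1-q).
p = 0.9, q = 0.1, p-q = 0.8.
(p-q)^2 = 0.64.
term1 = 0.64/0.1 = 6.4.
term2 = 0.64/0.9 = 0.711111.
chi^2 = 6.4 + 0.711111 = 7.1111

7.1111


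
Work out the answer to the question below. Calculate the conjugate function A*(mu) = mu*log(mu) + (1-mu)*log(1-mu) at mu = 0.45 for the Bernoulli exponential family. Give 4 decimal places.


Legendre transform for Bernoulli:
A*(mu) = mu*log(mu) + (1-mu)*log(1-mu).
mu = 0.45, 1-mu = 0.55.
mu*log(mu) = 0.45*log(0.45) = -0.359328.
(1-mu)*log(1-mu) = 0.55*log(0.55) = -0.32881.
A* = -0.359328 + -0.32881 = -0.6881

-0.6881


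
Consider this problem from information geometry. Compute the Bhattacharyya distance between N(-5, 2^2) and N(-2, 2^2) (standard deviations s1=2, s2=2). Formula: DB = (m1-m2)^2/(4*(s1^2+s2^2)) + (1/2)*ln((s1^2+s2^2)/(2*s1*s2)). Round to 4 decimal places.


Bhattacharyya distance between two Gaussians:
DB = (m1-m2)^2/(4*(s1^2+s2^2)) + (1/2)*ln((s1^2+s2^2)/(2*s1*s2)).
(m1-m2)^2 = (-3)^2 = 9.
s1^2+s2^2 = 4 + 4 = 8.
term1 = 9/32 = 0.28125.
term2 = 0.5*ln(8/8.0) = 0.0.
DB = 0.28125 + 0.0 = 0.2813

0.2813


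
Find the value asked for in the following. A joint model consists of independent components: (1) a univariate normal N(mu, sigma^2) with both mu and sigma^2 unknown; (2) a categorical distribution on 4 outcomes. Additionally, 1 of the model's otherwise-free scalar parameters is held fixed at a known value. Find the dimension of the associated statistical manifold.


The dimension of a statistical manifold equals the number of free
(independent) real parameters of the model. For a product of independent
blocks the parameter counts add.
- normal (mu, sigma^2): 2.
- categorical on 4 outcomes (probabilities sum to 1): 4-1 = 3.
Total = 2 + 3 = 5.
1 parameter(s) fixed at known values: 5 - 1 = 4.
Dimension = 4

4


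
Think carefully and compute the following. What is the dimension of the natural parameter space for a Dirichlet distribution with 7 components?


Exponential family dimension calculation:
Dirichlet with 7 components has 7 natural parameters.

7


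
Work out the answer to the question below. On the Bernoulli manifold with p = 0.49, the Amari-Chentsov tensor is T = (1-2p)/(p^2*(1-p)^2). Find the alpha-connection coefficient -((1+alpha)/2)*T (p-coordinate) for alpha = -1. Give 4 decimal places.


Skewness (Amari-Chentsov) tensor: T = (1-2p)/(p^2*(1-p)^2).
p = 0.49, 1-2p = 0.02, p^2 = 0.2401, (1-p)^2 = 0.2601.
T = 0.02/(0.2401 * 0.2601) = 0.320256.
In the p-coordinate, Gamma^(alpha) = Gamma^(0) - (alpha/2)*T with Gamma^(0) = (1/2)*g'(p) = -T/2,
so Gamma^(alpha) = -((1+alpha)/2)*T.
alpha = -1, -(1+alpha)/2 = 0.0.
Gamma = 0.0 * 0.320256 = 0.0000

0.0000


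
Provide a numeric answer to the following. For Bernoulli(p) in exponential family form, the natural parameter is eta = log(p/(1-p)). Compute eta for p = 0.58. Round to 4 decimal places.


Natural parameter for Bernoulli: eta = log(p/(1-p)).
p = 0.58, 1-p = 0.42.
p/(1-p) = 1.380952.
eta = log(1.380952) = 0.3228

0.3228


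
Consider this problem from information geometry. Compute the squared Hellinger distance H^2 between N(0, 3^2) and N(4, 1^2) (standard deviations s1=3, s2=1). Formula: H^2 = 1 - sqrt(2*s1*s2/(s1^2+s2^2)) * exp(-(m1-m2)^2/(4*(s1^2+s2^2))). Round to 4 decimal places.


Squared Hellinger distance for Gaussians:
H^2 = 1 - sqrt(2*s1*s2/(s1^2+s2^2)) * exp(-(m1-m2)^2/(4*(s1^2+s2^2))).
s1^2 = 9, s2^2 = 1, s1^2+s2^2 = 10.
sqrt(2*3*1/(10)) = 0.774597.
(m1-m2)^2 = (-4)^2 = 16.
exp(-16/(4*10)) = exp(-0.4) = 0.67032.
H^2 = 1 - 0.774597*0.67032 = 0.4808

0.4808


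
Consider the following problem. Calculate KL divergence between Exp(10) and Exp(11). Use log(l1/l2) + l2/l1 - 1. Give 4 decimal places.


KL divergence for exponential family:
KL = log(l1/l2) + l2/l1 - 1.
log(10/11) = -0.09531.
11/10 = 1.1.
KL = -0.09531 + 1.1 - 1 = 0.0047

0.0047


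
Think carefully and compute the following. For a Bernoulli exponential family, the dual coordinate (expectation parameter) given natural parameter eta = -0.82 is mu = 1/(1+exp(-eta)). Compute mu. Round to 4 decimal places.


Dual coordinate (expectation parameter) for Bernoulli:
mu = 1/(1+exp(-eta)).
eta = -0.82.
exp(-eta) = exp(0.82) = 2.2705.
mu = 1/(1+2.2705) = 0.3058

0.3058


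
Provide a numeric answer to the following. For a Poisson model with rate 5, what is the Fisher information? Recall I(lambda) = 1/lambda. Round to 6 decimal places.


Fisher information for Poisson: I(lambda) = 1/lambda.
lambda = 5.
I(lambda) = 1/5 = 0.200000

0.200000


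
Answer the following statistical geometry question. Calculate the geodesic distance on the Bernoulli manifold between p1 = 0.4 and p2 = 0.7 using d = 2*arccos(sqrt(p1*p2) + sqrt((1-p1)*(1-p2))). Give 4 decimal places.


Geodesic distance on Bernoulli manifold:
d(p1,p2) = 2*arccos(sqrt(p1*p2) + sqrt((1-p1)*(1-p2))).
sqrt(p1*p2) = sqrt(0.4*0.7) = 0.52915.
sqrt((1-p1)*(1-p2)) = sqrt(0.6*0.3) = 0.424264.
arg = 0.52915 + 0.424264 = 0.953414.
d = 2*arccos(0.953414) = 0.6129

0.6129


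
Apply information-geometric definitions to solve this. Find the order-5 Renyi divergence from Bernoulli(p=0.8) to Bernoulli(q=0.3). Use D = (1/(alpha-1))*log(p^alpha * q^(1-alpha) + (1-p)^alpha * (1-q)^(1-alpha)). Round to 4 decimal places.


Renyi divergence of order alpha between Bernoulli distributions:
D = (1/(alpha-1))*log(p^alpha * q^(1-alpha) + (1-p)^alpha * (1-q)^(1-alpha)).
alpha = 5, p = 0.8, q = 0.3.
p^alpha * q^(1-alpha) = 0.8^5 * 0.3^-4 = 40.454321.
(1-p)^alpha * (1-q)^(1-alpha) = 0.2^5 * 0.7^-4 = 0.001333.
sum = 40.454321 + 0.001333 = 40.455654.
D = (1/4)*log(40.455654) = 0.9251

0.9251


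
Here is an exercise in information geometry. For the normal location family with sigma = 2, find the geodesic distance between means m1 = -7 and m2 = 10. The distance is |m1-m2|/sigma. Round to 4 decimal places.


On the fixed-variance normal subfamily, geodesic distance = |m1-m2|/sigma.
|-7 - 10| = 17.
sigma = 2.
d = 17/2 = 8.5000

8.5000


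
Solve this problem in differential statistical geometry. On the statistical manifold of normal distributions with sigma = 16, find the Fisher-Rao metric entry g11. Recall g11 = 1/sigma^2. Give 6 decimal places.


For the 2-parameter normal family, the Fisher metric has:
  g11 = 1/sigma^2, g22 = 2/sigma^2.
sigma = 16, sigma^2 = 256.
g11 = 0.003906

0.003906


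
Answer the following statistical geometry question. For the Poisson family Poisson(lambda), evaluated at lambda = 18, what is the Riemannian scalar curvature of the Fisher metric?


This family has a single free parameter, so its statistical manifold
is 1-dimensional. The Riemann curvature tensor of any 1-dimensional
Riemannian manifold vanishes identically, so R = 0.

0


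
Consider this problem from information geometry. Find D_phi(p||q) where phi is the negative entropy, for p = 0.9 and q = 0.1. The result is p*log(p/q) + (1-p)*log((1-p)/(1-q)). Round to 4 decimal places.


Bregman divergence with negative entropy generator:
D = p*log(p/q) + (1-p)*log((1-p)/(1-q)).
p = 0.9, q = 0.1.
p*log(p/q) = 0.9*log(0.9/0.1) = 1.977502.
(1-p)*log((1-p)/(1-q)) = 0.1*log(0.1/0.9) = -0.219722.
D = 1.977502 + -0.219722 = 1.7578

1.7578


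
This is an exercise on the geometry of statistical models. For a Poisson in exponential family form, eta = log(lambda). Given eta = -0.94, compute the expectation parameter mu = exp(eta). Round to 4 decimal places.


Expectation parameter for Poisson exponential family:
mu = exp(eta).
eta = -0.94.
mu = exp(-0.94) = 0.3906

0.3906


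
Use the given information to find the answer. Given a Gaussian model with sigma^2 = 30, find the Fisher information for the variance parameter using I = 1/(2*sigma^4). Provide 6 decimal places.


Fisher information for variance: I(sigma^2) = 1/(2*sigma^4).
sigma^2 = 30, so sigma^4 = 900.
I = 1/(2*900) = 1/1800 = 0.000556

0.000556


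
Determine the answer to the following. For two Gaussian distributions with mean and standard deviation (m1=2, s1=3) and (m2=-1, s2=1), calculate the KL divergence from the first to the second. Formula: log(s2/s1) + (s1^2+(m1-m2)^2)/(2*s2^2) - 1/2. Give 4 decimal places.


KL divergence between normal distributions:
KL = log(s2/s1) + (s1^2 + (m1-m2)^2)/(2*s2^2) - 1/2.
log(1/3) = -1.098612.
(3^2 + (2--1)^2)/(2*1^2) = (9 + 9)/2 = 9.0.
KL = -1.098612 + 9.0 - 0.5 = 7.4014

7.4014


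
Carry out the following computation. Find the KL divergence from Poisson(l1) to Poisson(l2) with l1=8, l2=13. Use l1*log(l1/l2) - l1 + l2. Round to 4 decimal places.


KL divergence for Poisson:
KL = l1*log(l1/l2) - l1 + l2.
l1 = 8, l2 = 13.
log(8/13) = -0.485508.
l1*log(l1/l2) = 8 * -0.485508 = -3.884063.
KL = -3.884063 - 8 + 13 = 1.1159

1.1159


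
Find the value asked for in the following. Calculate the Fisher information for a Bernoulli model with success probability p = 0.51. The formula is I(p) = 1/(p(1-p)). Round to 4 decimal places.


For Bernoulli(p), Fisher information is I(p) = 1/(p*(1-p)).
p = 0.51, 1-p = 0.49.
p*(1-p) = 0.2499.
I(p) = 1/0.2499 = 4.0016

4.0016


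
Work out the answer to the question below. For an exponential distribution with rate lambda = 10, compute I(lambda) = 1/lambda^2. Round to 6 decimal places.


Fisher information for exponential: I(lambda) = 1/lambda^2.
lambda = 10, lambda^2 = 100.
I = 1/100 = 0.010000

0.010000


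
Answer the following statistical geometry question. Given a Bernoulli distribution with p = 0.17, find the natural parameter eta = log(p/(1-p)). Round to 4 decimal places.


Natural parameter for Bernoulli: eta = log(p/(1-p)).
p = 0.17, 1-p = 0.83.
p/(1-p) = 0.204819.
eta = log(0.204819) = -1.5856

-1.5856


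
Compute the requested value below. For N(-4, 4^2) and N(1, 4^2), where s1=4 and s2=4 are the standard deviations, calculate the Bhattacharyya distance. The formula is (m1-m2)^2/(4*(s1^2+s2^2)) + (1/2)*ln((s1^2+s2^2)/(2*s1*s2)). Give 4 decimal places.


Bhattacharyya distance between two Gaussians:
DB = (m1-m2)^2/(4*(s1^2+s2^2)) + (1/2)*ln((s1^2+s2^2)/(2*s1*s2)).
(m1-m2)^2 = (-5)^2 = 25.
s1^2+s2^2 = 16 + 16 = 32.
term1 = 25/128 = 0.195312.
term2 = 0.5*ln(32/32.0) = 0.0.
DB = 0.195312 + 0.0 = 0.1953

0.1953


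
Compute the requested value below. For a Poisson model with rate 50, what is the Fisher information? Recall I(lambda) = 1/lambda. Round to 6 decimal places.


Fisher information for Poisson: I(lambda) = 1/lambda.
lambda = 50.
I(lambda) = 1/50 = 0.020000

0.020000


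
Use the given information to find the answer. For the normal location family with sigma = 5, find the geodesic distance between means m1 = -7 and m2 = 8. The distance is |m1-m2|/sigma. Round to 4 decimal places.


On the fixed-variance normal subfamily, geodesic distance = |m1-m2|/sigma.
|-7 - 8| = 15.
sigma = 5.
d = 15/5 = 3.0000

3.0000


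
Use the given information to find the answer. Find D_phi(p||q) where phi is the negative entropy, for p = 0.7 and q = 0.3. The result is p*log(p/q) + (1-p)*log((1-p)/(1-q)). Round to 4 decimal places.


Bregman divergence with negative entropy generator:
D = p*log(p/q) + (1-p)*log((1-p)/(1-q)).
p = 0.7, q = 0.3.
p*log(p/q) = 0.7*log(0.7/0.3) = 0.593109.
(1-p)*log((1-p)/(1-q)) = 0.3*log(0.3/0.7) = -0.254189.
D = 0.593109 + -0.254189 = 0.3389

0.3389


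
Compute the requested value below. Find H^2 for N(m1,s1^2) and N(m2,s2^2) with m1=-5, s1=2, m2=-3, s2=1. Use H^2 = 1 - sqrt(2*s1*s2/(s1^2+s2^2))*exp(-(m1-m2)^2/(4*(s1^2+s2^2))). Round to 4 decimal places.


Squared Hellinger distance for Gaussians:
H^2 = 1 - sqrt(2*s1*s2/(s1^2+s2^2)) * exp(-(m1-m2)^2/(4*(s1^2+s2^2))).
s1^2 = 4, s2^2 = 1, s1^2+s2^2 = 5.
sqrt(2*2*1/(5)) = 0.894427.
(m1-m2)^2 = (-2)^2 = 4.
exp(-4/(4*5)) = exp(-0.2) = 0.818731.
H^2 = 1 - 0.894427*0.818731 = 0.2677

0.2677


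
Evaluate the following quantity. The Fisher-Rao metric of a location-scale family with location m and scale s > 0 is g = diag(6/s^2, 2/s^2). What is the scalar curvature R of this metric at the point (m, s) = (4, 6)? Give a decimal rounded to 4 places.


The metric has the form g = (A dm^2 + B ds^2)/s^2 with A = 6, B = 2.
Substitute u = sqrt(A/B)*m: g = B*(du^2 + ds^2)/s^2, i.e. B times the
Poincare upper half-plane metric, which has constant Gaussian curvature -1.
Scaling a 2D metric by a constant c divides the Gaussian curvature by c,
so K = -1/B = -1/(2) = -0.5000 everywhere (the point (m, s) = (4, 6) is irrelevant:
the curvature is constant).
Scalar curvature in dimension 2: R = 2K = -2/(2) = -1.0000.

-1.0000


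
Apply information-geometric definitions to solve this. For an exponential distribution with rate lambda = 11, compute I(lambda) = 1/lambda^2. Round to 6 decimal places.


Fisher information for exponential: I(lambda) = 1/lambda^2.
lambda = 11, lambda^2 = 121.
I = 1/121 = 0.008264

0.008264


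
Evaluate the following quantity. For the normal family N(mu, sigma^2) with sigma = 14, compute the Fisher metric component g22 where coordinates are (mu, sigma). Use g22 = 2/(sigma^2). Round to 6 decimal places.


For the 2-parameter normal family, the Fisher metric has:
  g11 = 1/sigma^2, g22 = 2/sigma^2.
sigma = 14, sigma^2 = 196.
g22 = 0.010204

0.010204


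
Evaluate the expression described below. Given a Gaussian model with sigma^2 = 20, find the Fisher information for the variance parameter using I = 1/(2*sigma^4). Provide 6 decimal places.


Fisher information for variance: I(sigma^2) = 1/(2*sigma^4).
sigma^2 = 20, so sigma^4 = 400.
I = 1/(2*400) = 1/800 = 0.001250

0.001250


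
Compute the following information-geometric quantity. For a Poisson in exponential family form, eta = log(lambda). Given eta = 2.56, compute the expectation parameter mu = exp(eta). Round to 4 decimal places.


Expectation parameter for Poisson exponential family:
mu = exp(eta).
eta = 2.56.
mu = exp(2.56) = 12.9358

12.9358


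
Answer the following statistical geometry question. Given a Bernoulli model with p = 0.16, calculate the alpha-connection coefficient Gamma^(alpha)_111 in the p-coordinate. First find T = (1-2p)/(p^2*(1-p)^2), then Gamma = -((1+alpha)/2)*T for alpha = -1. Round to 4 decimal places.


Skewness (Amari-Chentsov) tensor: T = (1-2p)/(p^2*(1-p)^2).
p = 0.16, 1-2p = 0.68, p^2 = 0.0256, (1-p)^2 = 0.7056.
T = 0.68/(0.0256 * 0.7056) = 37.645266.
In the p-coordinate, Gamma^(alpha) = Gamma^(0) - (alpha/2)*T with Gamma^(0) = (1/2)*g'(p) = -T/2,
so Gamma^(alpha) = -((1+alpha)/2)*T.
alpha = -1, -(1+alpha)/2 = 0.0.
Gamma = 0.0 * 37.645266 = 0.0000

0.0000


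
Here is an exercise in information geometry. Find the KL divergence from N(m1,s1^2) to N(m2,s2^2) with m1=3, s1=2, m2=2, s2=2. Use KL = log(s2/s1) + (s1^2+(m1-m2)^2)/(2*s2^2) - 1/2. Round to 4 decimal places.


KL divergence between normal distributions:
KL = log(s2/s1) + (s1^2 + (m1-m2)^2)/(2*s2^2) - 1/2.
log(2/2) = 0.0.
(2^2 + (3-2)^2)/(2*2^2) = (4 + 1)/8 = 0.625.
KL = 0.0 + 0.625 - 0.5 = 0.1250

0.1250


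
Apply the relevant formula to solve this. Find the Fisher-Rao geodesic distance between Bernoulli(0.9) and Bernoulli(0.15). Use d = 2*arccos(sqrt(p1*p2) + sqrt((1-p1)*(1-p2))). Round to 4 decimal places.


Geodesic distance on Bernoulli manifold:
d(p1,p2) = 2*arccos(sqrt(p1*p2) + sqrt((1-p1)*(1-p2))).
sqrt(p1*p2) = sqrt(0.9*0.15) = 0.367423.
sqrt((1-p1)*(1-p2)) = sqrt(0.1*0.85) = 0.291548.
arg = 0.367423 + 0.291548 = 0.658971.
d = 2*arccos(0.658971) = 1.7027

1.7027


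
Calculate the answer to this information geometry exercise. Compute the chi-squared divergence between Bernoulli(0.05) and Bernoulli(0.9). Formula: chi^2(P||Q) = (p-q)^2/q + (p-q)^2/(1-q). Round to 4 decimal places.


Chi-squared divergence between Bernoulli distributions:
chi^2 = (p-q)^2/q + (p-q)^2/(1-q).
p = 0.05, q = 0.9, p-q = -0.85.
(p-q)^2 = 0.7225.
term1 = 0.7225/0.9 = 0.802778.
term2 = 0.7225/0.1 = 7.225.
chi^2 = 0.802778 + 7.225 = 8.0278

8.0278


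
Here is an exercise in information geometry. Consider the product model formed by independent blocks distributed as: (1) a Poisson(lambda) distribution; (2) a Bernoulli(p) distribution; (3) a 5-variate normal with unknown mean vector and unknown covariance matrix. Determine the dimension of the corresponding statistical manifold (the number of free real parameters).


The dimension of a statistical manifold equals the number of free
(independent) real parameters of the model. For a product of independent
blocks the parameter counts add.
- Poisson (lambda): 1.
- Bernoulli (p): 1.
- 5-variate normal: 5 (mean) + 5*6/2 = 15 (symmetric covariance) = 20.
Total = 1 + 1 + 20 = 22.
Dimension = 22

22


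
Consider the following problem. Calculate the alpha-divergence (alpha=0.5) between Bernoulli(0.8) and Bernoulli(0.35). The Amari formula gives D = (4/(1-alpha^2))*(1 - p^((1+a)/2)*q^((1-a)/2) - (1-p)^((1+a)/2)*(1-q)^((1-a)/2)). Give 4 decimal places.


Amari alpha-divergence:
D = (4/(1-alpha^2))*(1 - p^((1+a)/2)*q^((1-a)/2) - (1-p)^((1+a)/2)*(1-q)^((1-a)/2)).
alpha = 0.5, p = 0.8, q = 0.35.
e1 = (1+alpha)/2 = 0.75, e2 = (1-alpha)/2 = 0.25.
t1 = p^e1 * q^e2 = 0.8^0.75 * 0.35^0.25 = 0.650631.
t2 = (1-p)^e1 * (1-q)^e2 = 0.2^0.75 * 0.65^0.25 = 0.268535.
4/(1-alpha^2) = 5.333333.
D = 5.333333*(1 - 0.650631 - 0.268535) = 0.4311

0.4311


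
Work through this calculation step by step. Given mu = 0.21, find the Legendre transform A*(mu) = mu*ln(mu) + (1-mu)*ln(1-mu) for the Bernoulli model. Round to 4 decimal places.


Legendre transform for Bernoulli:
A*(mu) = mu*log(mu) + (1-mu)*log(1-mu).
mu = 0.21, 1-mu = 0.79.
mu*log(mu) = 0.21*log(0.21) = -0.327736.
(1-mu)*log(1-mu) = 0.79*log(0.79) = -0.186221.
A* = -0.327736 + -0.186221 = -0.5140

-0.5140


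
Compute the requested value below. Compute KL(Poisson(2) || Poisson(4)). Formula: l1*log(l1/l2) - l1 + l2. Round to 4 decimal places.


KL divergence for Poisson:
KL = l1*log(l1/l2) - l1 + l2.
l1 = 2, l2 = 4.
log(2/4) = -0.693147.
l1*log(l1/l2) = 2 * -0.693147 = -1.386294.
KL = -1.386294 - 2 + 4 = 0.6137

0.6137


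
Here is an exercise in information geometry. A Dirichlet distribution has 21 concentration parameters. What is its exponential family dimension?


Exponential family dimension calculation:
Dirichlet with 21 components has 21 natural parameters.

21


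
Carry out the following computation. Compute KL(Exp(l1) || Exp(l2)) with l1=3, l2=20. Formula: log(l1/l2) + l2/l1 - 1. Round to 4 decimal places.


KL divergence for exponential family:
KL = log(l1/l2) + l2/l1 - 1.
log(3/20) = -1.89712.
20/3 = 6.666667.
KL = -1.89712 + 6.666667 - 1 = 3.7695

3.7695


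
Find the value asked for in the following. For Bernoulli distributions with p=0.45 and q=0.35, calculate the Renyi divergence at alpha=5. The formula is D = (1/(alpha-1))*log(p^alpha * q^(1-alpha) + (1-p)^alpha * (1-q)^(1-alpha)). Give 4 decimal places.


Renyi divergence of order alpha between Bernoulli distributions:
D = (1/(alpha-1))*log(p^alpha * q^(1-alpha) + (1-p)^alpha * (1-q)^(1-alpha)).
alpha = 5, p = 0.45, q = 0.35.
p^alpha * q^(1-alpha) = 0.45^5 * 0.35^-4 = 1.229675.
(1-p)^alpha * (1-q)^(1-alpha) = 0.55^5 * 0.65^-4 = 0.281942.
sum = 1.229675 + 0.281942 = 1.511617.
D = (1/4)*log(1.511617) = 0.1033

0.1033


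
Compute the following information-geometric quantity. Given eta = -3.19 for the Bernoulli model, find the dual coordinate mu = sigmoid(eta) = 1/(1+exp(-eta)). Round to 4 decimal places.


Dual coordinate (expectation parameter) for Bernoulli:
mu = 1/(1+exp(-eta)).
eta = -3.19.
exp(-eta) = exp(3.19) = 24.288427.
mu = 1/(1+24.288427) = 0.0395

0.0395


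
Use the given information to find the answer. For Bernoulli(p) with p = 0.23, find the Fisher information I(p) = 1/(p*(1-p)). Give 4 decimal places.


For Bernoulli(p), Fisher information is I(p) = 1/(p*(1-p)).
p = 0.23, 1-p = 0.77.
p*(1-p) = 0.1771.
I(p) = 1/0.1771 = 5.6465

5.6465


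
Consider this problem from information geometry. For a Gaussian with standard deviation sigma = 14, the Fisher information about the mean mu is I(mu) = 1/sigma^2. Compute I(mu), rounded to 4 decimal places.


The Fisher information for the mean of a normal distribution is I(mu) = 1/sigma^2.
sigma = 14, so sigma^2 = 196.
I(mu) = 1/196 = 0.0051

0.0051


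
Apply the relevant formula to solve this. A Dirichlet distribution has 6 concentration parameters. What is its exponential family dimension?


Exponential family dimension calculation:
Dirichlet with 6 components has 6 natural parameters.

6


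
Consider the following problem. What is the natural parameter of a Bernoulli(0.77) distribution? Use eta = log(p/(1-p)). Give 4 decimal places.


Natural parameter for Bernoulli: eta = log(p/(1-p)).
p = 0.77, 1-p = 0.23.
p/(1-p) = 3.347826.
eta = log(3.347826) = 1.2083

1.2083


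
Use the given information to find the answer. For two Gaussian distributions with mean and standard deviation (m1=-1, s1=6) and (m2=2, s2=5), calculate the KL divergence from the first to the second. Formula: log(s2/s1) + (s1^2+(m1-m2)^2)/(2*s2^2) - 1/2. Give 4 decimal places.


KL divergence between normal distributions:
KL = log(s2/s1) + (s1^2 + (m1-m2)^2)/(2*s2^2) - 1/2.
log(5/6) = -0.182322.
(6^2 + (-1-2)^2)/(2*5^2) = (36 + 9)/50 = 0.9.
KL = -0.182322 + 0.9 - 0.5 = 0.2177

0.2177


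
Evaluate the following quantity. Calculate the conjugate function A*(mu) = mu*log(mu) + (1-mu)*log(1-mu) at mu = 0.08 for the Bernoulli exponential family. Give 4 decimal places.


Legendre transform for Bernoulli:
A*(mu) = mu*log(mu) + (1-mu)*log(1-mu).
mu = 0.08, 1-mu = 0.92.
mu*log(mu) = 0.08*log(0.08) = -0.202058.
(1-mu)*log(1-mu) = 0.92*log(0.92) = -0.076711.
A* = -0.202058 + -0.076711 = -0.2788

-0.2788


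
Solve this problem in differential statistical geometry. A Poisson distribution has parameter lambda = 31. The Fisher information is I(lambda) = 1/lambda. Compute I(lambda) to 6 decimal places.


Fisher information for Poisson: I(lambda) = 1/lambda.
lambda = 31.
I(lambda) = 1/31 = 0.032258

0.032258


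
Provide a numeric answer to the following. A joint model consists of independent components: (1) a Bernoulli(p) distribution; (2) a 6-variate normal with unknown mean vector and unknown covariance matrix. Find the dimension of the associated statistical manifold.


The dimension of a statistical manifold equals the number of free
(independent) real parameters of the model. For a product of independent
blocks the parameter counts add.
- Bernoulli (p): 1.
- 6-variate normal: 6 (mean) + 6*7/2 = 21 (symmetric covariance) = 27.
Total = 1 + 27 = 28.
Dimension = 28

28


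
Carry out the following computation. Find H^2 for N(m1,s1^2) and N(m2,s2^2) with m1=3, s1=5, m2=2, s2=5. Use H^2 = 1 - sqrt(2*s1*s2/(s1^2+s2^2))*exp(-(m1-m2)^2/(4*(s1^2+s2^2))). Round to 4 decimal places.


Squared Hellinger distance for Gaussians:
H^2 = 1 - sqrt(2*s1*s2/(s1^2+s2^2)) * exp(-(m1-m2)^2/(4*(s1^2+s2^2))).
s1^2 = 25, s2^2 = 25, s1^2+s2^2 = 50.
sqrt(2*5*5/(50)) = 1.0.
(m1-m2)^2 = (1)^2 = 1.
exp(-1/(4*50)) = exp(-0.005) = 0.995012.
H^2 = 1 - 1.0*0.995012 = 0.0050

0.0050


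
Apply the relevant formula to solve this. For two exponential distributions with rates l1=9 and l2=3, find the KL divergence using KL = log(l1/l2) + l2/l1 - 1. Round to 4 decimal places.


KL divergence for exponential family:
KL = log(l1/l2) + l2/l1 - 1.
log(9/3) = 1.098612.
3/9 = 0.333333.
KL = 1.098612 + 0.333333 - 1 = 0.4319

0.4319


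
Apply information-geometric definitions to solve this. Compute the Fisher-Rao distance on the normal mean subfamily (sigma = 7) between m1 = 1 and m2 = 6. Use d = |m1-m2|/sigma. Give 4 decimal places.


On the fixed-variance normal subfamily, geodesic distance = |m1-m2|/sigma.
|1 - 6| = 5.
sigma = 7.
d = 5/7 = 0.7143

0.7143


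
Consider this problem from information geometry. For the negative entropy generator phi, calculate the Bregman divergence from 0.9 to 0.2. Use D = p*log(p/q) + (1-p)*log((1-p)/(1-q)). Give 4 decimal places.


Bregman divergence with negative entropy generator:
D = p*log(p/q) + (1-p)*log((1-p)/(1-q)).
p = 0.9, q = 0.2.
p*log(p/q) = 0.9*log(0.9/0.2) = 1.35367.
(1-p)*log((1-p)/(1-q)) = 0.1*log(0.1/0.8) = -0.207944.
D = 1.35367 + -0.207944 = 1.1457

1.1457


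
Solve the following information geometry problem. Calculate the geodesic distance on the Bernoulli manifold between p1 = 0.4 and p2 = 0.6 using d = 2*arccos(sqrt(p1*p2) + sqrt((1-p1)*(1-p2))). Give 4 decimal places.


Geodesic distance on Bernoulli manifold:
d(p1,p2) = 2*arccos(sqrt(p1*p2) + sqrt((1-p1)*(1-p2))).
sqrt(p1*p2) = sqrt(0.4*0.6) = 0.489898.
sqrt((1-p1)*(1-p2)) = sqrt(0.6*0.4) = 0.489898.
arg = 0.489898 + 0.489898 = 0.979796.
d = 2*arccos(0.979796) = 0.4027

0.4027


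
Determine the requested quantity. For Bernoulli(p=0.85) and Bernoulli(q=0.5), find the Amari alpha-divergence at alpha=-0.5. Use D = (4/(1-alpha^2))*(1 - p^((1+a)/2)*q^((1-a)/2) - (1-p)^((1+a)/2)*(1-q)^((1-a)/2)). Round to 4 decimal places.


Amari alpha-divergence:
D = (4/(1-alpha^2))*(1 - p^((1+a)/2)*q^((1-a)/2) - (1-p)^((1+a)/2)*(1-q)^((1-a)/2)).
alpha = -0.5, p = 0.85, q = 0.5.
e1 = (1+alpha)/2 = 0.25, e2 = (1-alpha)/2 = 0.75.
t1 = p^e1 * q^e2 = 0.85^0.25 * 0.5^0.75 = 0.570929.
t2 = (1-p)^e1 * (1-q)^e2 = 0.15^0.25 * 0.5^0.75 = 0.370041.
4/(1-alpha^2) = 5.333333.
D = 5.333333*(1 - 0.570929 - 0.370041) = 0.3148

0.3148


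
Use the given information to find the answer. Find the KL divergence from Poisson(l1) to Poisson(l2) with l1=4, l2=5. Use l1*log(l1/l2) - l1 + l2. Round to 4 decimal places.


KL divergence for Poisson:
KL = l1*log(l1/l2) - l1 + l2.
l1 = 4, l2 = 5.
log(4/5) = -0.223144.
l1*log(l1/l2) = 4 * -0.223144 = -0.892574.
KL = -0.892574 - 4 + 5 = 0.1074

0.1074


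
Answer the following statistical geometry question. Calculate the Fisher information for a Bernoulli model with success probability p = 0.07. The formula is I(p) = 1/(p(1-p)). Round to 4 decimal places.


For Bernoulli(p), Fisher information is I(p) = 1/(p*(1-p)).
p = 0.07, 1-p = 0.93.
p*(1-p) = 0.0651.
I(p) = 1/0.0651 = 15.3610

15.3610


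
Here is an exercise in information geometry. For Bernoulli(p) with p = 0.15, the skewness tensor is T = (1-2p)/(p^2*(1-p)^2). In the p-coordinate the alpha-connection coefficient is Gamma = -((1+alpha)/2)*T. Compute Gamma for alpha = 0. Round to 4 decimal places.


Skewness (Amari-Chentsov) tensor: T = (1-2p)/(p^2*(1-p)^2).
p = 0.15, 1-2p = 0.7, p^2 = 0.0225, (1-p)^2 = 0.7225.
T = 0.7/(0.0225 * 0.7225) = 43.060361.
In the p-coordinate, Gamma^(alpha) = Gamma^(0) - (alpha/2)*T with Gamma^(0) = (1/2)*g'(p) = -T/2,
so Gamma^(alpha) = -((1+alpha)/2)*T.
alpha = 0, -(1+alpha)/2 = -0.5.
Gamma = -0.5 * 43.060361 = -21.5302

-21.5302


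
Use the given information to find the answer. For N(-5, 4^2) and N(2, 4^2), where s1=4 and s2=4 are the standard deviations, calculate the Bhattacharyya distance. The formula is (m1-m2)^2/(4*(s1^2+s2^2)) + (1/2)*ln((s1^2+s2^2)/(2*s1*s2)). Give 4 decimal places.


Bhattacharyya distance between two Gaussians:
DB = (m1-m2)^2/(4*(s1^2+s2^2)) + (1/2)*ln((s1^2+s2^2)/(2*s1*s2)).
(m1-m2)^2 = (-7)^2 = 49.
s1^2+s2^2 = 16 + 16 = 32.
term1 = 49/128 = 0.382812.
term2 = 0.5*ln(32/32.0) = 0.0.
DB = 0.382812 + 0.0 = 0.3828

0.3828


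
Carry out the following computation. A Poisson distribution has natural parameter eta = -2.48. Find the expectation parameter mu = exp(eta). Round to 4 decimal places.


Expectation parameter for Poisson exponential family:
mu = exp(eta).
eta = -2.48.
mu = exp(-2.48) = 0.0837

0.0837


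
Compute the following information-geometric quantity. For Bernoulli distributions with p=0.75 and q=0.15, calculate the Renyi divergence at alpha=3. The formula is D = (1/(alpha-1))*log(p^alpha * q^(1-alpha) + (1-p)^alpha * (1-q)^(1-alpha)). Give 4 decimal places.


Renyi divergence of order alpha between Bernoulli distributions:
D = (1/(alpha-1))*log(p^alpha * q^(1-alpha) + (1-p)^alpha * (1-q)^(1-alpha)).
alpha = 3, p = 0.75, q = 0.15.
p^alpha * q^(1-alpha) = 0.75^3 * 0.15^-2 = 18.75.
(1-p)^alpha * (1-q)^(1-alpha) = 0.25^3 * 0.85^-2 = 0.021626.
sum = 18.75 + 0.021626 = 18.771626.
D = (1/2)*log(18.771626) = 1.4662

1.4662


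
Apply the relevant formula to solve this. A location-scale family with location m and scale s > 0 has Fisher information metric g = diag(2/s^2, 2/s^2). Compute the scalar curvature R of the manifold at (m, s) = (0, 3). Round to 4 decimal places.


The metric has the form g = (A dm^2 + B ds^2)/s^2 with A = 2, B = 2.
Substitute u = sqrt(A/B)*m: g = B*(du^2 + ds^2)/s^2, i.e. B times the
Poincare upper half-plane metric, which has constant Gaussian curvature -1.
Scaling a 2D metric by a constant c divides the Gaussian curvature by c,
so K = -1/B = -1/(2) = -0.5000 everywhere (the point (m, s) = (0, 3) is irrelevant:
the curvature is constant).
Scalar curvature in dimension 2: R = 2K = -2/(2) = -1.0000.

-1.0000


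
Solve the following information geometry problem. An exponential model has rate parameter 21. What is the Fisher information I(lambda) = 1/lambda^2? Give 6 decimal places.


Fisher information for exponential: I(lambda) = 1/lambda^2.
lambda = 21, lambda^2 = 441.
I = 1/441 = 0.002268

0.002268


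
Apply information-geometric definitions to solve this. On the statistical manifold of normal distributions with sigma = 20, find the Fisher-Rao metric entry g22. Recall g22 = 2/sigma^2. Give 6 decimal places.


For the 2-parameter normal family, the Fisher metric has:
  g11 = 1/sigma^2, g22 = 2/sigma^2.
sigma = 20, sigma^2 = 400.
g22 = 0.005000

0.005000


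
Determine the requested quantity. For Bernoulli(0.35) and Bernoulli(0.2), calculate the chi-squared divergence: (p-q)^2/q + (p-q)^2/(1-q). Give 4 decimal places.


Chi-squared divergence between Bernoulli distributions:
chi^2 = (p-q)^2/q + (p-q)^2/(1-q).
p = 0.35, q = 0.2, p-q = 0.15.
(p-q)^2 = 0.0225.
term1 = 0.0225/0.2 = 0.1125.
term2 = 0.0225/0.8 = 0.028125.
chi^2 = 0.1125 + 0.028125 = 0.1406

0.1406


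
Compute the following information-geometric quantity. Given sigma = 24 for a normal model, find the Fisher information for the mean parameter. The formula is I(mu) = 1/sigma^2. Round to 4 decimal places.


The Fisher information for the mean of a normal distribution is I(mu) = 1/sigma^2.
sigma = 24, so sigma^2 = 576.
I(mu) = 1/576 = 0.0017

0.0017


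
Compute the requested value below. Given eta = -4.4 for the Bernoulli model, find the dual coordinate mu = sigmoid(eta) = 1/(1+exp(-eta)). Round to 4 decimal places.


Dual coordinate (expectation parameter) for Bernoulli:
mu = 1/(1+exp(-eta)).
eta = -4.4.
exp(-eta) = exp(4.4) = 81.450869.
mu = 1/(1+81.450869) = 0.0121

0.0121


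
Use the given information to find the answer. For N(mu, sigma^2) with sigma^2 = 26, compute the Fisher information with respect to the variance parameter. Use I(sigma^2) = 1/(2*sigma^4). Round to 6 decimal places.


Fisher information for variance: I(sigma^2) = 1/(2*sigma^4).
sigma^2 = 26, so sigma^4 = 676.
I = 1/(2*676) = 1/1352 = 0.000740

0.000740


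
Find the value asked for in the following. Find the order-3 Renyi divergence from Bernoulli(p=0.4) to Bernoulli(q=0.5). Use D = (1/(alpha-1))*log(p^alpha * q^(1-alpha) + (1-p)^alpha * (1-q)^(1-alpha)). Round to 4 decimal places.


Renyi divergence of order alpha between Bernoulli distributions:
D = (1/(alpha-1))*log(p^alpha * q^(1-alpha) + (1-p)^alpha * (1-q)^(1-alpha)).
alpha = 3, p = 0.4, q = 0.5.
p^alpha * q^(1-alpha) = 0.4^3 * 0.5^-2 = 0.256.
(1-p)^alpha * (1-q)^(1-alpha) = 0.6^3 * 0.5^-2 = 0.864.
sum = 0.256 + 0.864 = 1.12.
D = (1/2)*log(1.12) = 0.0567

0.0567


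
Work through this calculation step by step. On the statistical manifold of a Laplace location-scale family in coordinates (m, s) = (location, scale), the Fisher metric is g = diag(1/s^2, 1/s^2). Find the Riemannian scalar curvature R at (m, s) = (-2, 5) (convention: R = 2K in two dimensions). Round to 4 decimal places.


The metric has the form g = (A dm^2 + B ds^2)/s^2 with A = 1, B = 1.
Substitute u = sqrt(A/B)*m: g = B*(du^2 + ds^2)/s^2, i.e. B times the
Poincare upper half-plane metric, which has constant Gaussian curvature -1.
Scaling a 2D metric by a constant c divides the Gaussian curvature by c,
so K = -1/B = -1/(1) = -1.0000 everywhere (the point (m, s) = (-2, 5) is irrelevant:
the curvature is constant).
Scalar curvature in dimension 2: R = 2K = -2/(1) = -2.0000.

-2.0000


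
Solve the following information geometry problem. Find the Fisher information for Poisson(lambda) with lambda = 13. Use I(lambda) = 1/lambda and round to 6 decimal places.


Fisher information for Poisson: I(lambda) = 1/lambda.
lambda = 13.
I(lambda) = 1/13 = 0.076923

0.076923


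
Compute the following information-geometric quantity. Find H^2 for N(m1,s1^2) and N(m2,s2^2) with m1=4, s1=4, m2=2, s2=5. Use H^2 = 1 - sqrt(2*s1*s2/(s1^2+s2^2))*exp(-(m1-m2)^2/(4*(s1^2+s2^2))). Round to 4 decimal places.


Squared Hellinger distance for Gaussians:
H^2 = 1 - sqrt(2*s1*s2/(s1^2+s2^2)) * exp(-(m1-m2)^2/(4*(s1^2+s2^2))).
s1^2 = 16, s2^2 = 25, s1^2+s2^2 = 41.
sqrt(2*4*5/(41)) = 0.98773.
(m1-m2)^2 = (2)^2 = 4.
exp(-4/(4*41)) = exp(-0.02439) = 0.975905.
H^2 = 1 - 0.98773*0.975905 = 0.0361

0.0361


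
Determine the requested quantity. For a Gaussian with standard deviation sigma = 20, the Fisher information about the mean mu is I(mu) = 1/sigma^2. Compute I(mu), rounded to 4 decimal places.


The Fisher information for the mean of a normal distribution is I(mu) = 1/sigma^2.
sigma = 20, so sigma^2 = 400.
I(mu) = 1/400 = 0.0025

0.0025


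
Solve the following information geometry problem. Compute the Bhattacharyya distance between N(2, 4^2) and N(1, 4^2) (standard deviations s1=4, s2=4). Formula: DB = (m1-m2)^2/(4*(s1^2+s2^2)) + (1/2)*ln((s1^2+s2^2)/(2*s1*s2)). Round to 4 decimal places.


Bhattacharyya distance between two Gaussians:
DB = (m1-m2)^2/(4*(s1^2+s2^2)) + (1/2)*ln((s1^2+s2^2)/(2*s1*s2)).
(m1-m2)^2 = (1)^2 = 1.
s1^2+s2^2 = 16 + 16 = 32.
term1 = 1/128 = 0.007812.
term2 = 0.5*ln(32/32.0) = 0.0.
DB = 0.007812 + 0.0 = 0.0078

0.0078


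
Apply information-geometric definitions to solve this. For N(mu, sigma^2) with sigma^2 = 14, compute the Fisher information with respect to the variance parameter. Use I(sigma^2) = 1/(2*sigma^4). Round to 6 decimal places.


Fisher information for variance: I(sigma^2) = 1/(2*sigma^4).
sigma^2 = 14, so sigma^4 = 196.
I = 1/(2*196) = 1/392 = 0.002551

0.002551


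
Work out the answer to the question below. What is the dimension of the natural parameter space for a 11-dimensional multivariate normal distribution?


Exponential family dimension calculation:
For 11-dim MVN: mean has 11 params, covariance has 11*12/2 = 66 unique entries.
Total dim = 11 + 66 = 77.

77


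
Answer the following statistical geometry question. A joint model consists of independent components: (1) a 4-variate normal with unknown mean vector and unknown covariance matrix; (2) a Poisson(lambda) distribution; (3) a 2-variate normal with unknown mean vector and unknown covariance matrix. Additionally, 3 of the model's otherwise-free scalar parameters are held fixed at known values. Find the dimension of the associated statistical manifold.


The dimension of a statistical manifold equals the number of free
(independent) real parameters of the model. For a product of independent
blocks the parameter counts add.
- 4-variate normal: 4 (mean) + 4*5/2 = 10 (symmetric covariance) = 14.
- Poisson (lambda): 1.
- 2-variate normal: 2 (mean) + 2*3/2 = 3 (symmetric covariance) = 5.
Total = 14 + 1 + 5 = 20.
3 parameter(s) fixed at known values: 20 - 3 = 17.
Dimension = 17

17
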